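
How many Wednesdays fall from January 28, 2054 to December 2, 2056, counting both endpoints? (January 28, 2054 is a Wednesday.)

149

January 28, 2054 is a Wednesday; the first Wednesday on or after it is January 28, 2054.
From January 28, 2054 to December 2, 2056: 337 + 365 + 337 = 1039 days (rest of 2054, 2055, to December 2, 2056 in 2056).
1039 ÷ 7 = 148 full weeks with remainder 3, so 148 more Wednesdays after the first → 149.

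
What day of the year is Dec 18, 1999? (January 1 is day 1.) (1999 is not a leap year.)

Days in months before Dec: 31 + 28 + 31 + 30 + 31 + 30 + 31 + 31 + 30 + 31 + 30 = 334.
Plus 18 days into Dec → day 352.

352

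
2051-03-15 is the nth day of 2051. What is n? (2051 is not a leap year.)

Days in months before March: 31 + 28 = 59.
Plus 15 days into March → day 74.

74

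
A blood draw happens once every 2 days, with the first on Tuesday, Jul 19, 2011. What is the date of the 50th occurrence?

The 50th occurrence is 49 intervals after the first: 49 × 2 = 98 days after Jul 19, 2011.
Jul has 31 days — 12 days to the end of Jul leaves 86.
Aug has 31 days (55 left).
Sep has 30 days (25 left).
25 days into Oct → Oct 25, 2011.

Oct 25, 2011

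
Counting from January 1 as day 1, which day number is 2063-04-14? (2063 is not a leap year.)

104

Days in months before April: 31 + 28 + 31 = 90.
Plus 14 days into April → day 104.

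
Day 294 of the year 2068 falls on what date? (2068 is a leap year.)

January has 31 days (294 − 31 = 263 remain).
February has 29 days (263 − 29 = 234 remain).
March has 31 days (234 − 31 = 203 remain).
April has 30 days (203 − 30 = 173 remain).
May has 31 days (173 − 31 = 142 remain).
June has 30 days (142 − 30 = 112 remain).
July has 31 days (112 − 31 = 81 remain).
August has 31 days (81 − 31 = 50 remain).
September has 30 days (50 − 30 = 20 remain).
20 into October → October 20.

October 20, 2068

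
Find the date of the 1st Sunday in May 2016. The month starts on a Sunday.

May 1, 2016

May 2016 begins on a Sunday, so the first Sunday is May 1.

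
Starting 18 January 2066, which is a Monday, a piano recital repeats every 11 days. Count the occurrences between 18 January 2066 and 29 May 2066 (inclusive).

12

Occurrences land 11·i days after 18 January 2066 for i = 0, 1, 2, …
The window opens on the start date, so the first occurrence inside is #1 on 18 January 2066.
29 May 2066 is 131 days after the start; 131 ÷ 11 = 11 remainder 10. Last occurrence in the window: #12 on 19 May 2066.
Occurrences #1 through #12: 12 in total.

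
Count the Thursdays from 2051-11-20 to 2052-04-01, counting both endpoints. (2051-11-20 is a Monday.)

19

2051-11-20 is a Monday; the first Thursday on or after it is 2051-11-23 (3 days later).
From 2051-11-23 to 2052-04-01: 7 + 31 + 31 + 29 + 31 + 1 = 130 days (rest of November, December, January, February, March, April).
130 ÷ 7 = 18 full weeks with remainder 4, so 18 more Thursdays after the first → 19.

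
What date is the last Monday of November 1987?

November 1987 begins on a Sunday, so the first Monday is November 2 (1 day later).
November 1987 has 30 days. Adding weeks: 2, 9, 16, 23, 30 — the last one ≤ 30 is the 30th.

1987-11-30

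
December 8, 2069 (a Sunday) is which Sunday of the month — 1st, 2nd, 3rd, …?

2nd

Day 8 falls in week ⌈8/7⌉ of the month.
Days 1–7 hold the 1st Sunday, 8–14 the 2nd, 15–21 the 3rd, 22–28 the 4th, 29–31 the 5th.
8 is in the range for the 2nd.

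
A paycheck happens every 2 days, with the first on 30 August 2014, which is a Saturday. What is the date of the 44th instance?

24 November 2014

The 44th occurrence is 43 intervals after the first: 43 × 2 = 86 days after 30 August 2014.
August has 31 days — 1 day to the end of August leaves 85.
September has 30 days (55 left).
October has 31 days (24 left).
24 days into November → 24 November 2014.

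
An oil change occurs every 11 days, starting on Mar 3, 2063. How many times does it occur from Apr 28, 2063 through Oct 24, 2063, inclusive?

Occurrences land 11·i days after Mar 3, 2063 for i = 0, 1, 2, …
Apr 28, 2063 is 56 days after the start; 56 ÷ 11 = 5 remainder 1; since the remainder is 1, round up to i = 6. First occurrence in the window: #7 on May 8, 2063 (6×11 = 66 days in).
Oct 24, 2063 is 235 days after the start; 235 ÷ 11 = 21 remainder 4. Last occurrence in the window: #22 on Oct 20, 2063.
Occurrences #7 through #22: 16 in total.

16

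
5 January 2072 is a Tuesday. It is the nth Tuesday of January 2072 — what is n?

Day 5 falls in week ⌈5/7⌉ of the month.
Days 1–7 hold the 1st Tuesday, 8–14 the 2nd, 15–21 the 3rd, 22–28 the 4th, 29–31 the 5th.
5 is in the range for the 1st.

1st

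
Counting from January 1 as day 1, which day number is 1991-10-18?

Days in months before October: 31 + 28 + 31 + 30 + 31 + 30 + 31 + 31 + 30 = 273.
Plus 18 days into October → day 291.

291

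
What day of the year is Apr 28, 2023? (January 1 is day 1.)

118

Days in months before Apr: 31 + 28 + 31 = 90.
Plus 28 days into Apr → day 118.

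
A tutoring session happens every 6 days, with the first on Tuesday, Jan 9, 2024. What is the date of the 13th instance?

Mar 21, 2024

The 13th occurrence is 12 intervals after the first: 12 × 6 = 72 days after Jan 9, 2024.
Jan has 31 days — 22 days to the end of Jan leaves 50.
Feb has 29 days (21 left).
21 days into Mar → Mar 21, 2024.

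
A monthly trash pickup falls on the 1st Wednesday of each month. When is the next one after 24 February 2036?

February 2036 starts on a Friday, so its 1st Wednesday is 6 February 2036 (5 days in).
That is not after 24 February 2036, so look at March 2036.
March 2036 starts on a Saturday, so its 1st Wednesday is 5 March 2036 (4 days in).

5 March 2036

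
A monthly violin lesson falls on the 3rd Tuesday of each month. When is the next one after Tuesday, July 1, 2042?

July 2042 starts on a Tuesday; its first Tuesday is the 1st, so the 3rd Tuesday is the 15th — July 15, 2042.
July 15, 2042 is after July 1, 2042, so that is the next one.

July 15, 2042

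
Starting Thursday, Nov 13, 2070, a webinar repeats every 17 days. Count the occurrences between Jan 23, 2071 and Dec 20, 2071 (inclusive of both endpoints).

19

Occurrences land 17·i days after Nov 13, 2070 for i = 0, 1, 2, …
Jan 23, 2071 is 71 days after the start; 71 ÷ 17 = 4 remainder 3; since the remainder is 3, round up to i = 5. First occurrence in the window: #6 on Feb 6, 2071 (5×17 = 85 days in).
Dec 20, 2071 is 402 days after the start; 402 ÷ 17 = 23 remainder 11. Last occurrence in the window: #24 on Dec 9, 2071.
Occurrences #6 through #24: 19 in total.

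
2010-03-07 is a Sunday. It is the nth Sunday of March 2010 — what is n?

Day 7 falls in week ⌈7/7⌉ of the month.
Days 1–7 hold the 1st Sunday, 8–14 the 2nd, 15–21 the 3rd, 22–28 the 4th, 29–31 the 5th.
7 is in the range for the 1st.

1st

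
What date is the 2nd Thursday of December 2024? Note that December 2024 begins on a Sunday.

12 December 2024

December 2024 begins on a Sunday, so the first Thursday is December 5 (4 days later).
The 2nd Thursday is 1 weeks later: 5 + 7 = 12.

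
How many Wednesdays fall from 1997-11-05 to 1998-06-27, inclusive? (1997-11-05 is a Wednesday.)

1997-11-05 is a Wednesday; the first Wednesday on or after it is 1997-11-05.
From 1997-11-05 to 1998-06-27: 25 + 31 + 31 + 28 + 31 + 30 + 31 + 27 = 234 days (rest of November, December, January, February, March, April, May, June).
234 ÷ 7 = 33 full weeks with remainder 3, so 33 more Wednesdays after the first → 34.

34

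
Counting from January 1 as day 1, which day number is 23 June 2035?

Days in months before June: 31 + 28 + 31 + 30 + 31 = 151.
Plus 23 days into June → day 174.

174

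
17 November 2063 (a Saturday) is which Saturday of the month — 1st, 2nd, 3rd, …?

Day 17 falls in week ⌈17/7⌉ of the month.
Days 1–7 hold the 1st Saturday, 8–14 the 2nd, 15–21 the 3rd, 22–28 the 4th, 29–31 the 5th.
17 is in the range for the 3rd.

3rd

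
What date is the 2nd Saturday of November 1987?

November 1987 begins on a Sunday, so the first Saturday is November 7 (6 days later).
The 2nd Saturday is 1 weeks later: 7 + 7 = 14.

14 November 1987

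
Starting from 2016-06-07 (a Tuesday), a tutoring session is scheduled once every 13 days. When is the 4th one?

2016-07-16

The 4th occurrence is 3 intervals after the first: 3 × 13 = 39 days after 2016-06-07.
June has 30 days — 23 days to the end of June leaves 16.
16 days into July → 2016-07-16.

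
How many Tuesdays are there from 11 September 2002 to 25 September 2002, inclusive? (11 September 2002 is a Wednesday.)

2

11 September 2002 is a Wednesday; the first Tuesday on or after it is 17 September 2002 (6 days later).
From 17 September 2002 to 25 September 2002 is 25 − 17 = 8 days.
8 ÷ 7 = 1 full weeks with remainder 1, so 1 more Tuesdays after the first → 2.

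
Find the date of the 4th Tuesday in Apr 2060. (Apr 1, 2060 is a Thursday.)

Apr 2060 begins on a Thursday, so the first Tuesday is Apr 6 (5 days later).
The 4th Tuesday is 3 weeks later: 6 + 21 = 27.

Apr 27, 2060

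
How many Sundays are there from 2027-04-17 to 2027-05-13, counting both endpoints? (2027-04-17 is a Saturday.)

2027-04-17 is a Saturday; the first Sunday on or after it is 2027-04-18 (1 day later).
From 2027-04-18 to 2027-05-13: 12 + 13 = 25 days (rest of April, May).
25 ÷ 7 = 3 full weeks with remainder 4, so 3 more Sundays after the first → 4.

4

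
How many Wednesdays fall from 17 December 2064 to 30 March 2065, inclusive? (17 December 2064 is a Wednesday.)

15

17 December 2064 is a Wednesday; the first Wednesday on or after it is 17 December 2064.
From 17 December 2064 to 30 March 2065: 14 + 31 + 28 + 30 = 103 days (rest of December, January, February, March).
103 ÷ 7 = 14 full weeks with remainder 5, so 14 more Wednesdays after the first → 15.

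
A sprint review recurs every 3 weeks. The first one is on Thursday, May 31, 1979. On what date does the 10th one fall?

The 10th occurrence is 9 intervals after the first: 9 × 21 = 189 days after May 31, 1979.
May has 31 days — 0 days to the end of May leaves 189.
June has 30 days (159 left).
July has 31 days (128 left).
August has 31 days (97 left).
September has 30 days (67 left).
October has 31 days (36 left).
November has 30 days (6 left).
6 days into December → December 6, 1979.

December 6, 1979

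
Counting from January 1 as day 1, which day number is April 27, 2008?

118

Days in months before April: 31 + 29 + 31 = 91.
Plus 27 days into April → day 118.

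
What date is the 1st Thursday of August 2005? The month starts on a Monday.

August 4, 2005

August 2005 begins on a Monday, so the first Thursday is August 4 (3 days later).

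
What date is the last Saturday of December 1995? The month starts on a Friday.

December 1995 begins on a Friday, so the first Saturday is December 2 (1 day later).
December 1995 has 31 days. Adding weeks: 2, 9, 16, 23, 30 — the last one ≤ 31 is the 30th.

30 December 1995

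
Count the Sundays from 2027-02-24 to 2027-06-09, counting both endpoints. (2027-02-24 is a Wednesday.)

2027-02-24 is a Wednesday; the first Sunday on or after it is 2027-02-28 (4 days later).
From 2027-02-28 to 2027-06-09: 0 + 31 + 30 + 31 + 9 = 101 days (rest of February, March, April, May, June).
101 ÷ 7 = 14 full weeks with remainder 3, so 14 more Sundays after the first → 15.

15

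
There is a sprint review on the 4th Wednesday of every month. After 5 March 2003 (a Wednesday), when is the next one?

26 March 2003

March 2003 starts on a Saturday; its first Wednesday is the 5th, so the 4th Wednesday is the 26th — 26 March 2003.
26 March 2003 is after 5 March 2003, so that is the next one.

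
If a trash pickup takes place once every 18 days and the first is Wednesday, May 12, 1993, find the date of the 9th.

October 3, 1993

The 9th occurrence is 8 intervals after the first: 8 × 18 = 144 days after May 12, 1993.
May has 31 days — 19 days to the end of May leaves 125.
June has 30 days (95 left).
July has 31 days (64 left).
August has 31 days (33 left).
September has 30 days (3 left).
3 days into October → October 3, 1993.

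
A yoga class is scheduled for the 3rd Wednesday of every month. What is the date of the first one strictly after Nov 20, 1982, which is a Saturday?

Dec 15, 1982

Nov 1982 starts on a Monday; its first Wednesday is the 3rd, so the 3rd Wednesday is the 17th — Nov 17, 1982.
That is not after Nov 20, 1982, so look at Dec 1982.
Dec 1982 starts on a Wednesday; its first Wednesday is the 1st, so the 3rd Wednesday is the 15th — Dec 15, 1982.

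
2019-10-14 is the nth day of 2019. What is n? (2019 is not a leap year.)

287

Days in months before October: 31 + 28 + 31 + 30 + 31 + 30 + 31 + 31 + 30 = 273.
Plus 14 days into October → day 287.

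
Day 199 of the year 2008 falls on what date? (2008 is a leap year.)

January has 31 days (199 − 31 = 168 remain).
February has 29 days (168 − 29 = 139 remain).
March has 31 days (139 − 31 = 108 remain).
April has 30 days (108 − 30 = 78 remain).
May has 31 days (78 − 31 = 47 remain).
June has 30 days (47 − 30 = 17 remain).
17 into July → July 17.

2008-07-17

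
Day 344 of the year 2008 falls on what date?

Dec 9, 2008

Jan has 31 days (344 − 31 = 313 remain).
Feb has 29 days (313 − 29 = 284 remain).
Mar has 31 days (284 − 31 = 253 remain).
Apr has 30 days (253 − 30 = 223 remain).
May has 31 days (223 − 31 = 192 remain).
Jun has 30 days (192 − 30 = 162 remain).
Jul has 31 days (162 − 31 = 131 remain).
Aug has 31 days (131 − 31 = 100 remain).
Sep has 30 days (100 − 30 = 70 remain).
Oct has 31 days (70 − 31 = 39 remain).
Nov has 30 days (39 − 30 = 9 remain).
9 into Dec → Dec 9.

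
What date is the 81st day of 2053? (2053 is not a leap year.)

January has 31 days (81 − 31 = 50 remain).
February has 28 days (50 − 28 = 22 remain).
22 into March → March 22.

March 22, 2053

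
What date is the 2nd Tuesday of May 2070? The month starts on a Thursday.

2070-05-13

May 2070 begins on a Thursday, so the first Tuesday is May 6 (5 days later).
The 2nd Tuesday is 1 weeks later: 6 + 7 = 13.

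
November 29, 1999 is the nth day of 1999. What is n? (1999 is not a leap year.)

Days in months before November: 31 + 28 + 31 + 30 + 31 + 30 + 31 + 31 + 30 + 31 = 304.
Plus 29 days into November → day 333.

333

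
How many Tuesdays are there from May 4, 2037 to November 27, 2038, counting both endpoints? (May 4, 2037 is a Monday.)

82

May 4, 2037 is a Monday; the first Tuesday on or after it is May 5, 2037 (1 day later).
From May 5, 2037 to November 27, 2038: 240 + 331 = 571 days (rest of 2037, to November 27, 2038 in 2038).
571 ÷ 7 = 81 full weeks with remainder 4, so 81 more Tuesdays after the first → 82.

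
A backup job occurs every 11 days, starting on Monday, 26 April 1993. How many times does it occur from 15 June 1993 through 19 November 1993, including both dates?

Occurrences land 11·i days after 26 April 1993 for i = 0, 1, 2, …
15 June 1993 is 50 days after the start; 50 ÷ 11 = 4 remainder 6; since the remainder is 6, round up to i = 5. First occurrence in the window: #6 on 20 June 1993 (5×11 = 55 days in).
19 November 1993 is 207 days after the start; 207 ÷ 11 = 18 remainder 9. Last occurrence in the window: #19 on 10 November 1993.
Occurrences #6 through #19: 14 in total.

14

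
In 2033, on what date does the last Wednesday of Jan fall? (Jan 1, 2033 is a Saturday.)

Jan 26, 2033

Jan 2033 begins on a Saturday, so the first Wednesday is Jan 5 (4 days later).
Jan 2033 has 31 days. Adding weeks: 5, 12, 19, 26 — the last one ≤ 31 is the 26th.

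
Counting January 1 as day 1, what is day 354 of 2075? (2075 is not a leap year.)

20 December 2075

January has 31 days (354 − 31 = 323 remain).
February has 28 days (323 − 28 = 295 remain).
March has 31 days (295 − 31 = 264 remain).
April has 30 days (264 − 30 = 234 remain).
May has 31 days (234 − 31 = 203 remain).
June has 30 days (203 − 30 = 173 remain).
July has 31 days (173 − 31 = 142 remain).
August has 31 days (142 − 31 = 111 remain).
September has 30 days (111 − 30 = 81 remain).
October has 31 days (81 − 31 = 50 remain).
November has 30 days (50 − 30 = 20 remain).
20 into December → December 20.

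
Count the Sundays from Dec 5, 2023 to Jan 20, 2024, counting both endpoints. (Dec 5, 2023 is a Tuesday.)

6

Dec 5, 2023 is a Tuesday; the first Sunday on or after it is Dec 10, 2023 (5 days later).
From Dec 10, 2023 to Jan 20, 2024: 21 + 20 = 41 days (rest of Dec, Jan).
41 ÷ 7 = 5 full weeks with remainder 6, so 5 more Sundays after the first → 6.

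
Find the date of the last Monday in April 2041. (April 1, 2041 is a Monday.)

29 April 2041

April 2041 begins on a Monday, so the first Monday is April 1.
April 2041 has 30 days. Adding weeks: 1, 8, 15, 22, 29 — the last one ≤ 30 is the 29th.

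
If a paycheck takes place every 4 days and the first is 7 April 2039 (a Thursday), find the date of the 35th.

The 35th occurrence is 34 intervals after the first: 34 × 4 = 136 days after 7 April 2039.
April has 30 days — 23 days to the end of April leaves 113.
May has 31 days (82 left).
June has 30 days (52 left).
July has 31 days (21 left).
21 days into August → 21 August 2039.

21 August 2039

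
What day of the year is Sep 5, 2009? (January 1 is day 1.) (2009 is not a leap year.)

248

Days in months before Sep: 31 + 28 + 31 + 30 + 31 + 30 + 31 + 31 = 243.
Plus 5 days into Sep → day 248.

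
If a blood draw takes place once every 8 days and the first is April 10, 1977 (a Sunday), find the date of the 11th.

June 29, 1977

The 11th occurrence is 10 intervals after the first: 10 × 8 = 80 days after April 10, 1977.
April has 30 days — 20 days to the end of April leaves 60.
May has 31 days (29 left).
29 days into June → June 29, 1977.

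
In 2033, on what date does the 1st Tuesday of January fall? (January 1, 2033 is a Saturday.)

2033-01-04

January 2033 begins on a Saturday, so the first Tuesday is January 4 (3 days later).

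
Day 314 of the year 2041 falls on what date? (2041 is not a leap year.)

Nov 10, 2041

Jan has 31 days (314 − 31 = 283 remain).
Feb has 28 days (283 − 28 = 255 remain).
Mar has 31 days (255 − 31 = 224 remain).
Apr has 30 days (224 − 30 = 194 remain).
May has 31 days (194 − 31 = 163 remain).
Jun has 30 days (163 − 30 = 133 remain).
Jul has 31 days (133 − 31 = 102 remain).
Aug has 31 days (102 − 31 = 71 remain).
Sep has 30 days (71 − 30 = 41 remain).
Oct has 31 days (41 − 31 = 10 remain).
10 into Nov → Nov 10.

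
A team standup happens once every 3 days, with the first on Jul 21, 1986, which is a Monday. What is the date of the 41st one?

The 41st occurrence is 40 intervals after the first: 40 × 3 = 120 days after Jul 21, 1986.
Jul has 31 days — 10 days to the end of Jul leaves 110.
Aug has 31 days (79 left).
Sep has 30 days (49 left).
Oct has 31 days (18 left).
18 days into Nov → Nov 18, 1986.

Nov 18, 1986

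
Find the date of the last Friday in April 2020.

April 2020 begins on a Wednesday, so the first Friday is April 3 (2 days later).
April 2020 has 30 days. Adding weeks: 3, 10, 17, 24 — the last one ≤ 30 is the 24th.

24 April 2020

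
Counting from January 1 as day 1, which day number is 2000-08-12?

225

Days in months before August: 31 + 29 + 31 + 30 + 31 + 30 + 31 = 213.
Plus 12 days into August → day 225.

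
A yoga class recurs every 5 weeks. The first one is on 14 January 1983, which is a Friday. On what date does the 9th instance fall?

21 October 1983

The 9th occurrence is 8 intervals after the first: 8 × 35 = 280 days after 14 January 1983.
January has 31 days — 17 days to the end of January leaves 263.
February has 28 days (235 left).
March has 31 days (204 left).
April has 30 days (174 left).
May has 31 days (143 left).
June has 30 days (113 left).
July has 31 days (82 left).
August has 31 days (51 left).
September has 30 days (21 left).
21 days into October → 21 October 1983.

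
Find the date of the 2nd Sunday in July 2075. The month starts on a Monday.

July 14, 2075

July 2075 begins on a Monday, so the first Sunday is July 7 (6 days later).
The 2nd Sunday is 1 weeks later: 7 + 7 = 14.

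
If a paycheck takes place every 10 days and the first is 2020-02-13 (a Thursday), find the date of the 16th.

2020-07-12

The 16th occurrence is 15 intervals after the first: 15 × 10 = 150 days after 2020-02-13.
February has 29 days — 16 days to the end of February leaves 134.
March has 31 days (103 left).
April has 30 days (73 left).
May has 31 days (42 left).
June has 30 days (12 left).
12 days into July → 2020-07-12.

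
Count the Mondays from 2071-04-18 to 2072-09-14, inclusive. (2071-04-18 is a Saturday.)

74

2071-04-18 is a Saturday; the first Monday on or after it is 2071-04-20 (2 days later).
From 2071-04-20 to 2072-09-14: 255 + 258 = 513 days (rest of 2071, to 2072-09-14 in 2072).
513 ÷ 7 = 73 full weeks with remainder 2, so 73 more Mondays after the first → 74.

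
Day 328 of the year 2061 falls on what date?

Jan has 31 days (328 − 31 = 297 remain).
Feb has 28 days (297 − 28 = 269 remain).
Mar has 31 days (269 − 31 = 238 remain).
Apr has 30 days (238 − 30 = 208 remain).
May has 31 days (208 − 31 = 177 remain).
Jun has 30 days (177 − 30 = 147 remain).
Jul has 31 days (147 − 31 = 116 remain).
Aug has 31 days (116 − 31 = 85 remain).
Sep has 30 days (85 − 30 = 55 remain).
Oct has 31 days (55 − 31 = 24 remain).
24 into Nov → Nov 24.

Nov 24, 2061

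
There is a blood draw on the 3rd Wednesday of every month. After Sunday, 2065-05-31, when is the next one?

May 2065 starts on a Friday; its first Wednesday is the 6th, so the 3rd Wednesday is the 20th — 2065-05-20.
That is not after 2065-05-31, so look at June 2065.
June 2065 starts on a Monday; its first Wednesday is the 3rd, so the 3rd Wednesday is the 17th — 2065-06-17.

2065-06-17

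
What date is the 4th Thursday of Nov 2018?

Nov 22, 2018

Nov 2018 begins on a Thursday, so the first Thursday is Nov 1.
The 4th Thursday is 3 weeks later: 1 + 21 = 22.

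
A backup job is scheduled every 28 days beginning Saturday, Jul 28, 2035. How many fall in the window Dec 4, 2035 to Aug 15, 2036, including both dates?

Occurrences land 28·i days after Jul 28, 2035 for i = 0, 1, 2, …
Dec 4, 2035 is 129 days after the start; 129 ÷ 28 = 4 remainder 17; since the remainder is 17, round up to i = 5. First occurrence in the window: #6 on Dec 15, 2035 (5×28 = 140 days in).
Aug 15, 2036 is 384 days after the start; 384 ÷ 28 = 13 remainder 20. Last occurrence in the window: #14 on Jul 26, 2036.
Occurrences #6 through #14: 9 in total.

9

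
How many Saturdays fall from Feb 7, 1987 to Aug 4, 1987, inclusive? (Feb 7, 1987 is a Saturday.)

26

Feb 7, 1987 is a Saturday; the first Saturday on or after it is Feb 7, 1987.
From Feb 7, 1987 to Aug 4, 1987: 21 + 31 + 30 + 31 + 30 + 31 + 4 = 178 days (rest of Feb, Mar, Apr, May, Jun, Jul, Aug).
178 ÷ 7 = 25 full weeks with remainder 3, so 25 more Saturdays after the first → 26.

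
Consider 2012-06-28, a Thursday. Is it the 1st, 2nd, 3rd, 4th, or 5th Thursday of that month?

4th

Day 28 falls in week ⌈28/7⌉ of the month.
Days 1–7 hold the 1st Thursday, 8–14 the 2nd, 15–21 the 3rd, 22–28 the 4th, 29–31 the 5th.
28 is in the range for the 4th.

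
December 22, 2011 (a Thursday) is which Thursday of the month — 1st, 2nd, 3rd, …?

Day 22 falls in week ⌈22/7⌉ of the month.
Days 1–7 hold the 1st Thursday, 8–14 the 2nd, 15–21 the 3rd, 22–28 the 4th, 29–31 the 5th.
22 is in the range for the 4th.

4th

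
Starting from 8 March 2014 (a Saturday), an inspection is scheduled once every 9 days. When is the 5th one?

The 5th occurrence is 4 intervals after the first: 4 × 9 = 36 days after 8 March 2014.
March has 31 days — 23 days to the end of March leaves 13.
13 days into April → 13 April 2014.

13 April 2014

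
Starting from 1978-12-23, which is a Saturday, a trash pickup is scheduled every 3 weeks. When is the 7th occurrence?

The 7th occurrence is 6 intervals after the first: 6 × 21 = 126 days after 1978-12-23.
December has 31 days — 8 days to the end of December leaves 118.
January has 31 days (87 left).
February has 28 days (59 left).
March has 31 days (28 left).
28 days into April → 1979-04-28.

1979-04-28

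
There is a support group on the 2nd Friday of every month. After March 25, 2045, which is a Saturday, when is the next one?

March 2045 starts on a Wednesday; its first Friday is the 3rd, so the 2nd Friday is the 10th — March 10, 2045.
That is not after March 25, 2045, so look at April 2045.
April 2045 starts on a Saturday; its first Friday is the 7th, so the 2nd Friday is the 14th — April 14, 2045.

April 14, 2045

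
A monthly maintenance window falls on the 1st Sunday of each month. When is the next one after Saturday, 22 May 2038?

6 June 2038

May 2038 starts on a Saturday, so its 1st Sunday is 2 May 2038 (1 day in).
That is not after 22 May 2038, so look at June 2038.
June 2038 starts on a Tuesday, so its 1st Sunday is 6 June 2038 (5 days in).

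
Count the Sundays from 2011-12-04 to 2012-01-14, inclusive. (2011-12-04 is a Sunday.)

2011-12-04 is a Sunday; the first Sunday on or after it is 2011-12-04.
From 2011-12-04 to 2012-01-14: 27 + 14 = 41 days (rest of December, January).
41 ÷ 7 = 5 full weeks with remainder 6, so 5 more Sundays after the first → 6.

6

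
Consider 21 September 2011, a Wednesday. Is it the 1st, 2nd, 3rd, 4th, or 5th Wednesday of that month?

Day 21 falls in week ⌈21/7⌉ of the month.
Days 1–7 hold the 1st Wednesday, 8–14 the 2nd, 15–21 the 3rd, 22–28 the 4th, 29–31 the 5th.
21 is in the range for the 3rd.

3rd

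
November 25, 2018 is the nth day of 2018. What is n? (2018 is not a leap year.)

Days in months before November: 31 + 28 + 31 + 30 + 31 + 30 + 31 + 31 + 30 + 31 = 304.
Plus 25 days into November → day 329.

329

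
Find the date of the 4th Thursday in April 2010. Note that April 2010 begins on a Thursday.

April 2010 begins on a Thursday, so the first Thursday is April 1.
The 4th Thursday is 3 weeks later: 1 + 21 = 22.

2010-04-22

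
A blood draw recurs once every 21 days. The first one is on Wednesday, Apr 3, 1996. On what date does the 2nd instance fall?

Apr 24, 1996

The 2nd occurrence is 1 interval after the first: 1 × 21 = 21 days after Apr 3, 1996.
21 days later is Apr 24, 1996.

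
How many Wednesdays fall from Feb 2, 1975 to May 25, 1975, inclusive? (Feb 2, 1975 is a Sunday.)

Feb 2, 1975 is a Sunday; the first Wednesday on or after it is Feb 5, 1975 (3 days later).
From Feb 5, 1975 to May 25, 1975: 23 + 31 + 30 + 25 = 109 days (rest of Feb, Mar, Apr, May).
109 ÷ 7 = 15 full weeks with remainder 4, so 15 more Wednesdays after the first → 16.

16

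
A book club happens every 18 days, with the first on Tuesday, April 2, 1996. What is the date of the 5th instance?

June 13, 1996

The 5th occurrence is 4 intervals after the first: 4 × 18 = 72 days after April 2, 1996.
April has 30 days — 28 days to the end of April leaves 44.
May has 31 days (13 left).
13 days into June → June 13, 1996.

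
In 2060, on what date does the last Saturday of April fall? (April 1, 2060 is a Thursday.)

April 2060 begins on a Thursday, so the first Saturday is April 3 (2 days later).
April 2060 has 30 days. Adding weeks: 3, 10, 17, 24 — the last one ≤ 30 is the 24th.

2060-04-24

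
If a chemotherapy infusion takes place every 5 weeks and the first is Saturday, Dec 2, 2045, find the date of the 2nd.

The 2nd occurrence is 1 interval after the first: 1 × 35 = 35 days after Dec 2, 2045.
Dec has 31 days — 29 days to the end of Dec leaves 6.
6 days into Jan → Jan 6, 2046.

Jan 6, 2046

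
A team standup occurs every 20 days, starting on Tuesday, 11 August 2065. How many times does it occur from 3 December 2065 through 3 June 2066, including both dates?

9

Occurrences land 20·i days after 11 August 2065 for i = 0, 1, 2, …
3 December 2065 is 114 days after the start; 114 ÷ 20 = 5 remainder 14; since the remainder is 14, round up to i = 6. First occurrence in the window: #7 on 9 December 2065 (6×20 = 120 days in).
3 June 2066 is 296 days after the start; 296 ÷ 20 = 14 remainder 16. Last occurrence in the window: #15 on 18 May 2066.
Occurrences #7 through #15: 9 in total.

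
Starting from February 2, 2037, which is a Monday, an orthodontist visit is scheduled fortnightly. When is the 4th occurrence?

The 4th occurrence is 3 intervals after the first: 3 × 14 = 42 days after February 2, 2037.
February has 28 days — 26 days to the end of February leaves 16.
16 days into March → March 16, 2037.

March 16, 2037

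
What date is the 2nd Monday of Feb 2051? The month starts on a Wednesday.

Feb 2051 begins on a Wednesday, so the first Monday is Feb 6 (5 days later).
The 2nd Monday is 1 weeks later: 6 + 7 = 13.

Feb 13, 2051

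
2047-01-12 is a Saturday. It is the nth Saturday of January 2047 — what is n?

Day 12 falls in week ⌈12/7⌉ of the month.
Days 1–7 hold the 1st Saturday, 8–14 the 2nd, 15–21 the 3rd, 22–28 the 4th, 29–31 the 5th.
12 is in the range for the 2nd.

2nd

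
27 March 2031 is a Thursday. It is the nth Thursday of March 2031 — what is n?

4th

Day 27 falls in week ⌈27/7⌉ of the month.
Days 1–7 hold the 1st Thursday, 8–14 the 2nd, 15–21 the 3rd, 22–28 the 4th, 29–31 the 5th.
27 is in the range for the 4th.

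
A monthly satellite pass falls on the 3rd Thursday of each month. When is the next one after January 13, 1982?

January 21, 1982

January 1982 starts on a Friday; its first Thursday is the 7th, so the 3rd Thursday is the 21st — January 21, 1982.
January 21, 1982 is after January 13, 1982, so that is the next one.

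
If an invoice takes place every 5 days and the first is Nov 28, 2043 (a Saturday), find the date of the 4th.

The 4th occurrence is 3 intervals after the first: 3 × 5 = 15 days after Nov 28, 2043.
Nov has 30 days — 2 days to the end of Nov leaves 13.
13 days into Dec → Dec 13, 2043.

Dec 13, 2043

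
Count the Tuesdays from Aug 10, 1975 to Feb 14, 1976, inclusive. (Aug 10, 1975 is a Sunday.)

27

Aug 10, 1975 is a Sunday; the first Tuesday on or after it is Aug 12, 1975 (2 days later).
From Aug 12, 1975 to Feb 14, 1976: 19 + 30 + 31 + 30 + 31 + 31 + 14 = 186 days (rest of Aug, Sep, Oct, Nov, Dec, Jan, Feb).
186 ÷ 7 = 26 full weeks with remainder 4, so 26 more Tuesdays after the first → 27.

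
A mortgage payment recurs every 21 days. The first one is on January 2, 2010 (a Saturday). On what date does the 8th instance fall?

May 29, 2010

The 8th occurrence is 7 intervals after the first: 7 × 21 = 147 days after January 2, 2010.
January has 31 days — 29 days to the end of January leaves 118.
February has 28 days (90 left).
March has 31 days (59 left).
April has 30 days (29 left).
29 days into May → May 29, 2010.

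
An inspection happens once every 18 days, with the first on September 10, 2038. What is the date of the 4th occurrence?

November 3, 2038

The 4th occurrence is 3 intervals after the first: 3 × 18 = 54 days after September 10, 2038.
September has 30 days — 20 days to the end of September leaves 34.
October has 31 days (3 left).
3 days into November → November 3, 2038.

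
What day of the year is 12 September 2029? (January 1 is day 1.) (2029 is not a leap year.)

255

Days in months before September: 31 + 28 + 31 + 30 + 31 + 30 + 31 + 31 = 243.
Plus 12 days into September → day 255.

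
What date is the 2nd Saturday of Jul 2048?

Jul 11, 2048

The first Saturday of Jul 2048 is Jul 4.
The 2nd Saturday is 1 weeks later: 4 + 7 = 11.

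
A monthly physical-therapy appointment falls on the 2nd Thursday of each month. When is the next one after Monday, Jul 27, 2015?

Jul 2015 starts on a Wednesday; its first Thursday is the 2nd, so the 2nd Thursday is the 9th — Jul 9, 2015.
That is not after Jul 27, 2015, so look at Aug 2015.
Aug 2015 starts on a Saturday; its first Thursday is the 6th, so the 2nd Thursday is the 13th — Aug 13, 2015.

Aug 13, 2015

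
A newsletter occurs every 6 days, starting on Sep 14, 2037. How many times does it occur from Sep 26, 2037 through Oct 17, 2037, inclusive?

4

Occurrences land 6·i days after Sep 14, 2037 for i = 0, 1, 2, …
Sep 26, 2037 is 12 days after the start; 12 ÷ 6 = 2 remainder 0. First occurrence in the window: #3 on Sep 26, 2037 (2×6 = 12 days in).
Oct 17, 2037 is 33 days after the start; 33 ÷ 6 = 5 remainder 3. Last occurrence in the window: #6 on Oct 14, 2037.
Occurrences #3 through #6: 4 in total.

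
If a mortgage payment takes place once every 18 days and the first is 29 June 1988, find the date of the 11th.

The 11th occurrence is 10 intervals after the first: 10 × 18 = 180 days after 29 June 1988.
June has 30 days — 1 day to the end of June leaves 179.
July has 31 days (148 left).
August has 31 days (117 left).
September has 30 days (87 left).
October has 31 days (56 left).
November has 30 days (26 left).
26 days into December → 26 December 1988.

26 December 1988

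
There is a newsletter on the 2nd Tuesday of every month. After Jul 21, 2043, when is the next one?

Jul 2043 starts on a Wednesday; its first Tuesday is the 7th, so the 2nd Tuesday is the 14th — Jul 14, 2043.
That is not after Jul 21, 2043, so look at Aug 2043.
Aug 2043 starts on a Saturday; its first Tuesday is the 4th, so the 2nd Tuesday is the 11th — Aug 11, 2043.

Aug 11, 2043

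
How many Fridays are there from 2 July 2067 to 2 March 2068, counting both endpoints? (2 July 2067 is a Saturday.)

35

2 July 2067 is a Saturday; the first Friday on or after it is 8 July 2067 (6 days later).
From 8 July 2067 to 2 March 2068: 23 + 31 + 30 + 31 + 30 + 31 + 31 + 29 + 2 = 238 days (rest of July, August, September, October, November, December, January, February, March).
238 ÷ 7 = 34 full weeks with remainder 0, so 34 more Fridays after the first → 35.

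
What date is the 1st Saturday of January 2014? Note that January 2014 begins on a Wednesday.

2014-01-04

January 2014 begins on a Wednesday, so the first Saturday is January 4 (3 days later).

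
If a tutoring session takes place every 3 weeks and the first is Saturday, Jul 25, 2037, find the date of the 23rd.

The 23rd occurrence is 22 intervals after the first: 22 × 21 = 462 days after Jul 25, 2037.
Jul has 31 days — 6 days to the end of Jul leaves 456.
From end of Jul to end of 2037 is 153 days (303 left).
Jan has 31 days (272 left).
Feb has 28 days (244 left).
Mar has 31 days (213 left).
Apr has 30 days (183 left).
May has 31 days (152 left).
Jun has 30 days (122 left).
Jul has 31 days (91 left).
Aug has 31 days (60 left).
Sep has 30 days (30 left).
30 days into Oct → Oct 30, 2038.

Oct 30, 2038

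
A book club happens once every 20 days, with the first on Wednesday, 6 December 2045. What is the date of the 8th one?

25 April 2046

The 8th occurrence is 7 intervals after the first: 7 × 20 = 140 days after 6 December 2045.
December has 31 days — 25 days to the end of December leaves 115.
January has 31 days (84 left).
February has 28 days (56 left).
March has 31 days (25 left).
25 days into April → 25 April 2046.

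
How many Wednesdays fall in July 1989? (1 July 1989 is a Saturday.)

1 July 1989 is a Saturday; the first Wednesday on or after it is 5 July 1989 (4 days later).
From 5 July 1989 to 31 July 1989 is 31 − 5 = 26 days.
26 ÷ 7 = 3 full weeks with remainder 5, so 3 more Wednesdays after the first → 4.

4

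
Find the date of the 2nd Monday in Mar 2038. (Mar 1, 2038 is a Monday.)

Mar 2038 begins on a Monday, so the first Monday is Mar 1.
The 2nd Monday is 1 weeks later: 1 + 7 = 8.

Mar 8, 2038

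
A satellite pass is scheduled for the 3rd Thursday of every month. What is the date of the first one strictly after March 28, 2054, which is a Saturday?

March 2054 starts on a Sunday; its first Thursday is the 5th, so the 3rd Thursday is the 19th — March 19, 2054.
That is not after March 28, 2054, so look at April 2054.
April 2054 starts on a Wednesday; its first Thursday is the 2nd, so the 3rd Thursday is the 16th — April 16, 2054.

April 16, 2054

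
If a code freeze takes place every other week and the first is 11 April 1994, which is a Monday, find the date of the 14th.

The 14th occurrence is 13 intervals after the first: 13 × 14 = 182 days after 11 April 1994.
April has 30 days — 19 days to the end of April leaves 163.
May has 31 days (132 left).
June has 30 days (102 left).
July has 31 days (71 left).
August has 31 days (40 left).
September has 30 days (10 left).
10 days into October → 10 October 1994.

10 October 1994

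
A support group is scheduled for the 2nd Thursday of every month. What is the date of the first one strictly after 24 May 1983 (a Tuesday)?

May 1983 starts on a Sunday; its first Thursday is the 5th, so the 2nd Thursday is the 12th — 12 May 1983.
That is not after 24 May 1983, so look at June 1983.
June 1983 starts on a Wednesday; its first Thursday is the 2nd, so the 2nd Thursday is the 9th — 9 June 1983.

9 June 1983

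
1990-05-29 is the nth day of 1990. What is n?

Days in months before May: 31 + 28 + 31 + 30 = 120.
Plus 29 days into May → day 149.

149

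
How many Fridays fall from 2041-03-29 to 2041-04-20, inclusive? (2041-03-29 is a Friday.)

2041-03-29 is a Friday; the first Friday on or after it is 2041-03-29.
From 2041-03-29 to 2041-04-20: 2 + 20 = 22 days (rest of March, April).
22 ÷ 7 = 3 full weeks with remainder 1, so 3 more Fridays after the first → 4.

4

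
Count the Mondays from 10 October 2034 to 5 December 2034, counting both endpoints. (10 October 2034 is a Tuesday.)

8

10 October 2034 is a Tuesday; the first Monday on or after it is 16 October 2034 (6 days later).
From 16 October 2034 to 5 December 2034: 15 + 30 + 5 = 50 days (rest of October, November, December).
50 ÷ 7 = 7 full weeks with remainder 1, so 7 more Mondays after the first → 8.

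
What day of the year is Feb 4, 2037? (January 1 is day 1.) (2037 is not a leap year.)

Days in months before Feb: 31 = 31.
Plus 4 days into Feb → day 35.

35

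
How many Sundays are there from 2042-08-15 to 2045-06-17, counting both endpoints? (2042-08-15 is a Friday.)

148

2042-08-15 is a Friday; the first Sunday on or after it is 2042-08-17 (2 days later).
From 2042-08-17 to 2045-06-17: 136 + 365 + 366 + 168 = 1035 days (rest of 2042, 2043, 2044, to 2045-06-17 in 2045).
1035 ÷ 7 = 147 full weeks with remainder 6, so 147 more Sundays after the first → 148.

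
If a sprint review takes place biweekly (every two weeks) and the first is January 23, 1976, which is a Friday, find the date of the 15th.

August 6, 1976

The 15th occurrence is 14 intervals after the first: 14 × 14 = 196 days after January 23, 1976.
January has 31 days — 8 days to the end of January leaves 188.
February has 29 days (159 left).
March has 31 days (128 left).
April has 30 days (98 left).
May has 31 days (67 left).
June has 30 days (37 left).
July has 31 days (6 left).
6 days into August → August 6, 1976.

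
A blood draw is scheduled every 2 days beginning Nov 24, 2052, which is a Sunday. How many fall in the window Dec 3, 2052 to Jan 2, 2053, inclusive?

15

Occurrences land 2·i days after Nov 24, 2052 for i = 0, 1, 2, …
Dec 3, 2052 is 9 days after the start; 9 ÷ 2 = 4 remainder 1; since the remainder is 1, round up to i = 5. First occurrence in the window: #6 on Dec 4, 2052 (5×2 = 10 days in).
Jan 2, 2053 is 39 days after the start; 39 ÷ 2 = 19 remainder 1. Last occurrence in the window: #20 on Jan 1, 2053.
Occurrences #6 through #20: 15 in total.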